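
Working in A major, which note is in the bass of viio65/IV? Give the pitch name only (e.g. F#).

E

The applied chord viio65/IV is rooted on C#: C#-E-G-Bb.
The figure 65 means first inversion — the third is in the bass.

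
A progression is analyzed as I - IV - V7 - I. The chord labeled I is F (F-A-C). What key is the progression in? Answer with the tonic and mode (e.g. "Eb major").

F major

The anchor chord is a major triad on F, labeled I.
If F is scale degree 1 and the mode makes that degree carry a major triad, the tonic is F and the mode is major.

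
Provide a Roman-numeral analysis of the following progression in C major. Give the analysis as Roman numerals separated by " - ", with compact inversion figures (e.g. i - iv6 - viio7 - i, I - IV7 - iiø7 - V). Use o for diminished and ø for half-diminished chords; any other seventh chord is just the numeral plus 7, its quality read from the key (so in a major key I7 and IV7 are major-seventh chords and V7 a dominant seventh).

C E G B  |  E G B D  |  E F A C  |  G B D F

C-E-G-B: root C is the tonic; major seventh chord there is I7.
E-G-B-D: minor seventh chord on E = scale degree 3 → iii7.
E-F-A-C: root F is the subdominant; major seventh chord there is IV42.
G-B-D-F: root G is the dominant; dominant seventh chord there is V7.

I7 - iii7 - IV42 - V7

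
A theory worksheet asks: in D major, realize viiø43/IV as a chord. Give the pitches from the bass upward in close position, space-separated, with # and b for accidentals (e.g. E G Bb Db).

C E F# A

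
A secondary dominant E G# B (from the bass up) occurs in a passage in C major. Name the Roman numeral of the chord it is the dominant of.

vi

The chord is a major triad on E.
A dominant resolves down a perfect fifth: E → A. In C major, A is scale degree 6, i.e. vi.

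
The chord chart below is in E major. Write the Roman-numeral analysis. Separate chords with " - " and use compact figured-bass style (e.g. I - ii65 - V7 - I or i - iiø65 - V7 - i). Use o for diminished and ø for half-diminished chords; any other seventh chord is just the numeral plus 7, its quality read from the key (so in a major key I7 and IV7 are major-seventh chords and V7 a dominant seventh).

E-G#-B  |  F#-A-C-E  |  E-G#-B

I - iiø7 - I

E-G#-B has root E, degree 1 in E major, so I.
F#-A-C-E: half-diminished seventh chord on F# — chromatic; iiø7 (borrowed from the parallel minor).
E-G#-B has root E, degree 1 in E major, so I.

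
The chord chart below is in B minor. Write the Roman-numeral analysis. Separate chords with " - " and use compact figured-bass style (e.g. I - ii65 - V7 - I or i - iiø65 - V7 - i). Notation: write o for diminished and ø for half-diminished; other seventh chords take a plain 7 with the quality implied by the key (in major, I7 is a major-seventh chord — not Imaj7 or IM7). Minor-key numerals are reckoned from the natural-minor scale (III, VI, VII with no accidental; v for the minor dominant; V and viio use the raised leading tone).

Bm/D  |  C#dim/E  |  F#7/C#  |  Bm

i6 - iio6 - V43 - i

Bm/D: minor triad on B = scale degree 1 → i6.
C#dim/E has root C#, degree 2 in B minor, so iio6.
F#7/C#: root F# is the dominant; dominant seventh chord there is V43.
Bm: minor triad on B = scale degree 1 → i.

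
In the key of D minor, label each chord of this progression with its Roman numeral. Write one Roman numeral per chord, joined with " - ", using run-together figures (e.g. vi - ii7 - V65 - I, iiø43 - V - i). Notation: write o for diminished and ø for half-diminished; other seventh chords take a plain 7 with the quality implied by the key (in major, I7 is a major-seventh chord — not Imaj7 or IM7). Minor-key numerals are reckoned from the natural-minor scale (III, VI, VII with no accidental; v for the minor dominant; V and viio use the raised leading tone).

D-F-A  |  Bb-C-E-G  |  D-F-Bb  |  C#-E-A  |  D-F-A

D-F-A has root D, degree 1 in D minor, so i.
Bb-C-E-G: dominant seventh chord on C = scale degree 7 → VII42.
D-F-Bb: major triad on Bb = scale degree 6 → VI6.
C#-E-A: root A is the dominant; major triad there is V6.
D-F-A has root D, degree 1 in D minor, so i.

i - VII42 - VI6 - V6 - i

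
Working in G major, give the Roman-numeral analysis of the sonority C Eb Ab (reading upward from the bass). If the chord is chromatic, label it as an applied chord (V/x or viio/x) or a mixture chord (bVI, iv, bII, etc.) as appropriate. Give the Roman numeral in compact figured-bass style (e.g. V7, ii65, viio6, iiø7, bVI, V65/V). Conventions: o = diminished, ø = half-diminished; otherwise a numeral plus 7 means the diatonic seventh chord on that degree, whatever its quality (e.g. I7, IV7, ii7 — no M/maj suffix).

Stacked in thirds the chord is Ab-C-Eb: a major triad on Ab.
Ab is the lowered second degree of G major (diatonic 2 would be A). This is the Neapolitan sixth — a major triad on the lowered second degree, here in its customary first inversion.
With C in the bass the chord is in first inversion, so the figured bass is 6.

bII6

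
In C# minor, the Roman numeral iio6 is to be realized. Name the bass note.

iio in C# minor has root D#; the chord is D#-F#-A.
The figure 6 means first inversion — the third is in the bass.

F#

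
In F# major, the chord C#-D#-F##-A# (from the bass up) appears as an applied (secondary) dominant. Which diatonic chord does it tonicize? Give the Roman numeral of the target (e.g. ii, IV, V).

ii

The chord is a dominant seventh chord on D#.
A dominant resolves down a perfect fifth: D# → G#. In F# major, G# is scale degree 2, i.e. ii.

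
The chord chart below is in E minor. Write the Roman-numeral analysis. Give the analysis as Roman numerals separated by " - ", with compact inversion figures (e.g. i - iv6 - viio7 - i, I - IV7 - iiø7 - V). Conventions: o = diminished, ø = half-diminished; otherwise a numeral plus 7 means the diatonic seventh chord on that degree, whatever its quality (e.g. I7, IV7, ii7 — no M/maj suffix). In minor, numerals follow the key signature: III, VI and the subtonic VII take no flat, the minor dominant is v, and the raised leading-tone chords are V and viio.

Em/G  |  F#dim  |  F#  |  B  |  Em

Em/G: root E is the tonic; minor triad there is i6.
F#dim has root F#, degree 2 in E minor, so iio.
F#: chromatic; F# is V of V, so V/V.
B has root B, degree 5 in E minor, so V.
Em has root E, degree 1 in E minor, so i.

i6 - iio - V/V - V - i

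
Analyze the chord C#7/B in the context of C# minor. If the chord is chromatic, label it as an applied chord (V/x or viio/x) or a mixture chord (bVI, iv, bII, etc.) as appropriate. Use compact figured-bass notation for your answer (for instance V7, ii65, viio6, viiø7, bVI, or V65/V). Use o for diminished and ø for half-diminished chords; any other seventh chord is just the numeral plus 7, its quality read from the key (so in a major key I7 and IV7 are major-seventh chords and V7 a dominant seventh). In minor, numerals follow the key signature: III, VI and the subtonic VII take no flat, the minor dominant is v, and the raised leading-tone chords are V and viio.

V42/iv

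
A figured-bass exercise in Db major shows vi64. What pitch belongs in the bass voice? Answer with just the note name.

vi in Db major has root Bb; the chord is Bb-Db-F.
The figure 64 means second inversion — the fifth is in the bass.

F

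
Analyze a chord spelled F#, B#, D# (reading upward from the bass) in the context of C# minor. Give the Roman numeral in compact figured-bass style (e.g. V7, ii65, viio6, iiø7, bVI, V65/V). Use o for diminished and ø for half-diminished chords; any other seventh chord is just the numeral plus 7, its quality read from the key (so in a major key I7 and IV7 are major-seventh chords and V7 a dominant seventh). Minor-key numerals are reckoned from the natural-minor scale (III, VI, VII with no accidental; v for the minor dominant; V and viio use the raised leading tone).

The pitches B#-D#-F# form a diminished triad rooted on B#.
B# is scale degree 7 in C# minor, and a diminished triad on that degree is written viio.
With F# in the bass the chord is in second inversion, so the figured bass is 64.

viio64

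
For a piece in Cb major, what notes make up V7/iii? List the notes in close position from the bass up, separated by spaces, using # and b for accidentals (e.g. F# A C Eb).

The slash means an applied dominant: we want the dominant of iii. In Cb major, iii is Eb minor, and its dominant is built on Bb.
Building a dominant seventh chord on Bb gives Bb-D-F-Ab.

Bb D F Ab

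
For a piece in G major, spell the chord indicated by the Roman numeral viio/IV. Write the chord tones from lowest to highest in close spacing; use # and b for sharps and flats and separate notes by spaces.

viio/IV is a secondary leading-tone chord. The target IV is C in G major; the applied chord is rooted a semitone below, on B.
Building a diminished triad on B gives B-D-F.

B D F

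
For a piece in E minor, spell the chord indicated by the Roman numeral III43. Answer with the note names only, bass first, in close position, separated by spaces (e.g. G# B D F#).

In E minor, scale degree 3 is G, and the diatonic chord built there is a major seventh chord.
That chord is spelled G-B-D-F#.
With the 43 figure the chord is in second inversion; from the bass D upward in close position it reads D-F#-G-B.

D F# G B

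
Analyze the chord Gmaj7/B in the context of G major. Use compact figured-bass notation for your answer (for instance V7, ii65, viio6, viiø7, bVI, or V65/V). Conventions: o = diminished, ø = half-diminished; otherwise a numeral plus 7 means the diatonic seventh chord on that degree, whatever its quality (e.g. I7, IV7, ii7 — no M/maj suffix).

I65

The pitches G-B-D-F# form a major seventh chord rooted on G.
In G major, G is the tonic; the diatonic major seventh chord there is I7.
With B in the bass the chord is in first inversion, so the figured bass is 65.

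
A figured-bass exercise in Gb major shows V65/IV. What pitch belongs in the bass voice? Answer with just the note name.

Bb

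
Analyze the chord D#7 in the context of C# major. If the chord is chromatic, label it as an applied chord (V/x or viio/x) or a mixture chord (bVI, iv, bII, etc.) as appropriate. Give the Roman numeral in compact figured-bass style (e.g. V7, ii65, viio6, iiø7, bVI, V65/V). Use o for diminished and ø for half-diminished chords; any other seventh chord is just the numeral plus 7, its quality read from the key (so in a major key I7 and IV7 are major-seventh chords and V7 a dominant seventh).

The pitches D#-F##-A#-C# form a dominant seventh chord rooted on D#.
D# is not a diatonic chord root with this quality in C# major, but it lies a perfect fifth above G# (V), so the chord functions as an applied dominant of V.

V7/V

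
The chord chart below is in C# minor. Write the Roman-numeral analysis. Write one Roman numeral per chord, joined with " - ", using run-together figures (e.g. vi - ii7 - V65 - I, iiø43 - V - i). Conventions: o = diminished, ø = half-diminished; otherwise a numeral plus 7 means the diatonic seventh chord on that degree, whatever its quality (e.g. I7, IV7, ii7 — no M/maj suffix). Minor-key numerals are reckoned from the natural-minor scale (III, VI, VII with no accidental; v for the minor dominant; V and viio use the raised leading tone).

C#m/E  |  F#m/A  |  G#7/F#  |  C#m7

i6 - iv6 - V42 - i7

C#m/E: minor triad on C# = scale degree 1 → i6.
F#m/A has root F#, degree 4 in C# minor, so iv6.
G#7/F#: dominant seventh chord on G# = scale degree 5 → V42.
C#m7: minor seventh chord on C# = scale degree 1 → i7.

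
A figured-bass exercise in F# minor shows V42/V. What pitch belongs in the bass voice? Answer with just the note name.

F#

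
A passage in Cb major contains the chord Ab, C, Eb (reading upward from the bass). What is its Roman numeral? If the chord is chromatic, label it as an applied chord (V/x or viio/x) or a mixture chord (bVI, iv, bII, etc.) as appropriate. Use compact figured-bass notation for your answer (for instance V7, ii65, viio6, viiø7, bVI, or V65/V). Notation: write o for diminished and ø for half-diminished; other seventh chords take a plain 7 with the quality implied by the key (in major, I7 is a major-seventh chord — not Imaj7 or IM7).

V/ii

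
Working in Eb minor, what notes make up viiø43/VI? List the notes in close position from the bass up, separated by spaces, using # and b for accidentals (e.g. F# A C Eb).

viiø43/VI is a secondary leading-tone chord. The target VI is Cb in Eb minor; the applied chord is rooted a semitone below, on Bb.
Building a half-diminished seventh chord on Bb gives Bb-Db-Fb-Ab.
With the 43 figure the chord is in second inversion; from the bass Fb upward in close position it reads Fb-Ab-Bb-Db.

Fb Ab Bb Db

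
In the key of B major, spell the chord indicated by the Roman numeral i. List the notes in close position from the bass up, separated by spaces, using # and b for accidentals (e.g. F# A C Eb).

B D F#

i is the minor tonic, borrowed from the parallel minor. In B major that root is B.
So the chord is B-D-F#.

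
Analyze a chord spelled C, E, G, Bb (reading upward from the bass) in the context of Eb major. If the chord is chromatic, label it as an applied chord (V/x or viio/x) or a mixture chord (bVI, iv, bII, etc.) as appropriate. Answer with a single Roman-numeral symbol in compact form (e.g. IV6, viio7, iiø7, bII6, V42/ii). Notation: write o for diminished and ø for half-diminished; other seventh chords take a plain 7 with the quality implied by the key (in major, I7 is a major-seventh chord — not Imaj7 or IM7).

V7/ii

The pitches C-E-G-Bb form a dominant seventh chord rooted on C.
C is not a diatonic chord root with this quality in Eb major, but it lies a perfect fifth above F (ii), so the chord functions as an applied dominant of ii.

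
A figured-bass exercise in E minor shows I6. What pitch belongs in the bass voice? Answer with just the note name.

I in E minor has root E; the chord is E-G#-B.
The figure 6 means first inversion — the third is in the bass.

G#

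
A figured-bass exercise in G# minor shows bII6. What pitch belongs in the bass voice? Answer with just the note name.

C#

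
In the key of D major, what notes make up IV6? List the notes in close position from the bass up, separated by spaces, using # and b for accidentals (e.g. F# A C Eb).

B D G

In D major, scale degree 4 is G, and the diatonic chord built there is a major triad.
That chord is spelled G-B-D.
With the 6 figure the chord is in first inversion; from the bass B upward in close position it reads B-D-G.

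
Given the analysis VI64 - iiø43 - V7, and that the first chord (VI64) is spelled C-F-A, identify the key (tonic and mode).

A minor

The anchor chord is a major triad on F, labeled VI64.
If F is scale degree 6 and the mode makes that degree carry a major triad, the tonic is A and the mode is minor.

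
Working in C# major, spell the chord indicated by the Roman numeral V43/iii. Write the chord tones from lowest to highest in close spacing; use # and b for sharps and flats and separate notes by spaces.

F## A# B# D##

V43/iii is a secondary dominant — the dominant seventh of iii. iii in C# major is E#, so the applied chord's root is B#, a perfect fifth above.
Building a dominant seventh chord on B# gives B#-D##-F##-A#.
With the 43 figure the chord is in second inversion; from the bass F## upward in close position it reads F##-A#-B#-D##.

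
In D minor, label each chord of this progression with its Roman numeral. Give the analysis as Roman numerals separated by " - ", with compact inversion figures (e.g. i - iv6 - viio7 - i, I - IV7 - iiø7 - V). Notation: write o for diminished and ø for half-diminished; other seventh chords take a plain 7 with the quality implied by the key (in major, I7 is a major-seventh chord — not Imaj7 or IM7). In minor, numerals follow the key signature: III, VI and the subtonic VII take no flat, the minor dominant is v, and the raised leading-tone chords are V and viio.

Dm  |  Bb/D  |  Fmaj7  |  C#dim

Dm: root D is the tonic; minor triad there is i.
Bb/D: major triad on Bb = scale degree 6 → VI6.
Fmaj7: major seventh chord on F = scale degree 3 → III7.
C#dim: root C# is the leading tone; diminished triad there is viio.

i - VI6 - III7 - viio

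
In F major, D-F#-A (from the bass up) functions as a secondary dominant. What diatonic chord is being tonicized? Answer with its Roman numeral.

ii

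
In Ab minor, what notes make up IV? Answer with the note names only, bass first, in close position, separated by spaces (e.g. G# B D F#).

IV is the major subdominant, borrowed from the parallel major. In Ab minor that root is Db.
So the chord is Db-F-Ab, a major triad.

Db F Ab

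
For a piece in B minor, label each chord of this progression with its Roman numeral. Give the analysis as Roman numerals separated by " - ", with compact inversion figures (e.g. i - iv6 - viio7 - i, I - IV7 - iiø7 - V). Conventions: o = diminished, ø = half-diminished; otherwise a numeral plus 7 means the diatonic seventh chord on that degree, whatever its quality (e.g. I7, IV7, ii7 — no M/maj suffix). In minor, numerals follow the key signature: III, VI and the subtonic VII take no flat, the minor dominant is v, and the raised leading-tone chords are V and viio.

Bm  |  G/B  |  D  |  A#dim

i - VI6 - III - viio

Bm: minor triad on B = scale degree 1 → i.
G/B: major triad on G = scale degree 6 → VI6.
D: major triad on D = scale degree 3 → III.
A#dim has root A#, degree 7 in B minor, so viio.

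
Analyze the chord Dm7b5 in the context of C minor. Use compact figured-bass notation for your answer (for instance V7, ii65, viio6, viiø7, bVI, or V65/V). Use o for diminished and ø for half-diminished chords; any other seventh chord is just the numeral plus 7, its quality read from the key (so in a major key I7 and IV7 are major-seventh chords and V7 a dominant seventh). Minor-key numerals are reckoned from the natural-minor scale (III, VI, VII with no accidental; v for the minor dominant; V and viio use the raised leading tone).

Stacked in thirds the chord is D-F-Ab-C: a half-diminished seventh chord on D.
D is scale degree 2 in C minor, and a half-diminished seventh chord on that degree is written iiø7.

iiø7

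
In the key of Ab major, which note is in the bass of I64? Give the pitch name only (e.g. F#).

Eb

I in Ab major has root Ab; the chord is Ab-C-Eb.
The figure 64 means second inversion — the fifth is in the bass.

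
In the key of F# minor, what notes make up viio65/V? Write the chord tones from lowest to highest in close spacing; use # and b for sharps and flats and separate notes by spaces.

viio65/V is a secondary leading-tone chord. The target V is C# in F# minor; the applied chord is rooted a semitone below, on B#.
Building a fully diminished seventh chord on B# gives B#-D#-F#-A.
With the 65 figure the chord is in first inversion; from the bass D# upward in close position it reads D#-F#-A-B#.

D# F# A B#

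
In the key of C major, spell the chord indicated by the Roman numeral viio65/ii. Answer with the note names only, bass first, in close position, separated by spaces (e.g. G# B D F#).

E G Bb C#

viio65/ii is a secondary leading-tone chord. The target ii is D in C major; the applied chord is rooted a semitone below, on C#.
Building a fully diminished seventh chord on C# gives C#-E-G-Bb.
The figured bass 65 indicates first inversion, placing the third (E) in the bass: E-G-Bb-C#.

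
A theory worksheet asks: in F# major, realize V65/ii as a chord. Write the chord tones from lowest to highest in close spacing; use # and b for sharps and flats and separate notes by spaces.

F## A# C# D#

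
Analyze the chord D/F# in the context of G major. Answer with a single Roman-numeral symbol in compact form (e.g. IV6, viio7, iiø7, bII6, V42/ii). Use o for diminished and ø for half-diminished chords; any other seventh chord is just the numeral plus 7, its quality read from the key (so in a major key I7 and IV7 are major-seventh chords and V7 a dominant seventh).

Stacked in thirds the chord is D-F#-A: a major triad on D.
D is scale degree 5 in G major, and a major triad on that degree is written V.
With F# in the bass the chord is in first inversion, so the figured bass is 6.

V6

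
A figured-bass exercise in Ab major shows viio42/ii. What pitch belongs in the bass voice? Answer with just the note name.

Gb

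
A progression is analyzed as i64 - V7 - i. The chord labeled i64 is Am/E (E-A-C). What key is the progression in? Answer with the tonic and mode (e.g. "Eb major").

A minor

i64 is given as E-A-C — a minor triad with root A.
If A is scale degree 1 and the mode makes that degree carry a minor triad, the tonic is A and the mode is minor.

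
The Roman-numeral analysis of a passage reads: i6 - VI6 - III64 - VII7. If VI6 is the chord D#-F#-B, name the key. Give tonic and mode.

D# minor

VI6 is given as D#-F#-B — a major triad with root B.
VI6 on B implies B is the submediant; that puts the tonic at D#, and the uppercase numeral fits minor mode.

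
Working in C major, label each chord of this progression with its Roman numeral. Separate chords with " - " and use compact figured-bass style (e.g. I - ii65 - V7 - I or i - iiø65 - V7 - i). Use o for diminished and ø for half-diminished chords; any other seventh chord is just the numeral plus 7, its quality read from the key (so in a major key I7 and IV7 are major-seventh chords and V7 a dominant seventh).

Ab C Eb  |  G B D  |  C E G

bVI - V - I

Ab-C-Eb is non-diatonic — bVI, a mixture chord from C minor.
G-B-D: root G is the dominant; major triad there is V.
C-E-G: major triad on C = scale degree 1 → I.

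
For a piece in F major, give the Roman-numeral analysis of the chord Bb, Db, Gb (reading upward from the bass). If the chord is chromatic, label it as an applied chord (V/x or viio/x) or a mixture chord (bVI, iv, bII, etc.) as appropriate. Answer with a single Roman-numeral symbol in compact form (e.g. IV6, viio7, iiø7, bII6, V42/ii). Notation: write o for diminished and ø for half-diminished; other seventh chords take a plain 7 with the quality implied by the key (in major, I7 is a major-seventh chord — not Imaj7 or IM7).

bII6

Stacked in thirds the chord is Gb-Bb-Db: a major triad on Gb.
Gb is the lowered second degree of F major (diatonic 2 would be G). This is the Neapolitan sixth — a major triad on the lowered second degree, here in its customary first inversion.
With Bb in the bass the chord is in first inversion, so the figured bass is 6.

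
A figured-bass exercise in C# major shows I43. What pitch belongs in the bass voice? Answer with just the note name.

I in C# major has root C#; the chord is C#-E#-G#-B#.
The figure 43 means second inversion — the fifth is in the bass.

G#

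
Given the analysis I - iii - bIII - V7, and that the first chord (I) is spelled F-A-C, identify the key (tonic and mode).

F major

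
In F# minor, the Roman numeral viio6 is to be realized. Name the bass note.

G#

viio in F# minor has root E#; the chord is E#-G#-B.
The figure 6 means first inversion — the third is in the bass.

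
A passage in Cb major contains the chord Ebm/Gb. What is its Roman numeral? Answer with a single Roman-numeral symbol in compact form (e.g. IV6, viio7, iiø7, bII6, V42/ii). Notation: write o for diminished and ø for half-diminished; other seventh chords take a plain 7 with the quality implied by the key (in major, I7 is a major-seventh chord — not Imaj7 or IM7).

Stacked in thirds the chord is Eb-Gb-Bb: a minor triad on Eb.
In Cb major, Eb is the mediant; the diatonic minor triad there is iii.
With Gb in the bass the chord is in first inversion, so the figured bass is 6.

iii6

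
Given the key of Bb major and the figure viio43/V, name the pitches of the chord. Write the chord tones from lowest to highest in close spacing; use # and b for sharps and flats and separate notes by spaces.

Bb Db E G

The slash marks an applied leading-tone chord: viio of V. In Bb major, V is F, so the leading tone to it is E, a half step below.
Building a fully diminished seventh chord on E gives E-G-Bb-Db.
With the 43 figure the chord is in second inversion; from the bass Bb upward in close position it reads Bb-Db-E-G.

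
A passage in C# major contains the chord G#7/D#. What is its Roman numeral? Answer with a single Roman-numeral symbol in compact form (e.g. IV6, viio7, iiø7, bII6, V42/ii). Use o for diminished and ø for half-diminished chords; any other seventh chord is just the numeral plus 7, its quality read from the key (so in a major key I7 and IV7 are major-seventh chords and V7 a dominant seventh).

V43

The pitches G#-B#-D#-F# form a dominant seventh chord rooted on G#.
G# is scale degree 5 in C# major, and a dominant seventh chord on that degree is written V7.
With D# in the bass the chord is in second inversion, so the figured bass is 43.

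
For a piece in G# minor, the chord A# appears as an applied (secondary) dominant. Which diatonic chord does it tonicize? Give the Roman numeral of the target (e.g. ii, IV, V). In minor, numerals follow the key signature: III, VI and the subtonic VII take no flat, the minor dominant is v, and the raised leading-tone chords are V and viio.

V

The chord is a major triad on A#.
A dominant resolves down a perfect fifth: A# → D#. In G# minor, D# is scale degree 5, i.e. V.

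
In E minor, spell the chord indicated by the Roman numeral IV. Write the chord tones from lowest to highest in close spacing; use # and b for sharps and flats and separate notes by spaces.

Scale degree 4 in E minor is A; here the chord built on it is altered to a major triad. IV is the major subdominant, borrowed from the parallel major.
So the chord is A-C#-E.

A C# E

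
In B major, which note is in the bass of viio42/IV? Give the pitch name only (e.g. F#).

The applied chord viio42/IV is rooted on D#: D#-F#-A-C.
The figure 42 means third inversion — the seventh is in the bass.

C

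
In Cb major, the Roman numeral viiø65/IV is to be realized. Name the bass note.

Gb

The applied chord viiø65/IV is rooted on Eb: Eb-Gb-Bbb-Db.
The figure 65 means first inversion — the third is in the bass.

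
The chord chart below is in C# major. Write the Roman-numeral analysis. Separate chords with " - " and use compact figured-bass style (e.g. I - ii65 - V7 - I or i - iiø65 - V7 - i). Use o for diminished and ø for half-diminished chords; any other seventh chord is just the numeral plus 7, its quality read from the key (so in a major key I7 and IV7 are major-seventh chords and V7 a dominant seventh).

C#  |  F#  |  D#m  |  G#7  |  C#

I - IV - ii - V7 - I

C#: major triad on C# = scale degree 1 → I.
F# has root F#, degree 4 in C# major, so IV.
D#m: minor triad on D# = scale degree 2 → ii.
G#7: dominant seventh chord on G# = scale degree 5 → V7.
C#: major triad on C# = scale degree 1 → I.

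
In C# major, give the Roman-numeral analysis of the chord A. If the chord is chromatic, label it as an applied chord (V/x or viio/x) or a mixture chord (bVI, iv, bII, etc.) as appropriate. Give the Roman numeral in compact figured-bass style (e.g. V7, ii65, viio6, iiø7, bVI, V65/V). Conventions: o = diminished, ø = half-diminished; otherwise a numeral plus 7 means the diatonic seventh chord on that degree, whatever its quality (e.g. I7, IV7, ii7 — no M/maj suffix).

The pitches A-C#-E form a major triad rooted on A.
A is the lowered sixth degree of C# major (diatonic 6 would be A#). This is a major triad on the lowered sixth degree, borrowed from the parallel minor.

bVI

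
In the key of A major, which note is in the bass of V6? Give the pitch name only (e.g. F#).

G#

V in A major has root E; the chord is E-G#-B.
The figure 6 means first inversion — the third is in the bass.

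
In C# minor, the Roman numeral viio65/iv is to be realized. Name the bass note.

G#

The applied chord viio65/iv is rooted on E#: E#-G#-B-D.
The figure 65 means first inversion — the third is in the bass.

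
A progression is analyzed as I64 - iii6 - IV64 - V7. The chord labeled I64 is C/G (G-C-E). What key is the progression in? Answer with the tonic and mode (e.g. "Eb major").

C major

I64 is given as G-C-E — a major triad with root C.
If C is scale degree 1 and the mode makes that degree carry a major triad, the tonic is C and the mode is major.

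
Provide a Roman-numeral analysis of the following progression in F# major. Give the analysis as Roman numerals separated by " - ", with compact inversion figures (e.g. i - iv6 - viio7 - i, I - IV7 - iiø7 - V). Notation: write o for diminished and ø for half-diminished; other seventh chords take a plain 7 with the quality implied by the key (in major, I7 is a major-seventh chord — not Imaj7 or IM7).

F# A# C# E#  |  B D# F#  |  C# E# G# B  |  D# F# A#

I7 - IV - V7 - vi

F#-A#-C#-E#: major seventh chord on F# = scale degree 1 → I7.
B-D#-F#: major triad on B = scale degree 4 → IV.
C#-E#-G#-B: dominant seventh chord on C# = scale degree 5 → V7.
D#-F#-A#: minor triad on D# = scale degree 6 → vi.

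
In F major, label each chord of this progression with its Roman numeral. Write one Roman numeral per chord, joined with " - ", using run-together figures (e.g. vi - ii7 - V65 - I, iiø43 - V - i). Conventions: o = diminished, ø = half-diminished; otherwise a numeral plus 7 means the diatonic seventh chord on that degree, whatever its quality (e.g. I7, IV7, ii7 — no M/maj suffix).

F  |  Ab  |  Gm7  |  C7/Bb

I - bIII - ii7 - V42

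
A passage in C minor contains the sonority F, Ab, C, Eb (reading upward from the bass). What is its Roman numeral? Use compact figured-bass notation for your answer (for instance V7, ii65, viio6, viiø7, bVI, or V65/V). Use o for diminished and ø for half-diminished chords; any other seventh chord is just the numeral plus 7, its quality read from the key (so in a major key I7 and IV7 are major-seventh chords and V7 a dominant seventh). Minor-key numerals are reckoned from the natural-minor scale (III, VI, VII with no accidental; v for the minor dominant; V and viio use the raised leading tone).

The pitches F-Ab-C-Eb form a minor seventh chord rooted on F.
In C minor, F is the subdominant; the diatonic minor seventh chord there is iv7.

iv7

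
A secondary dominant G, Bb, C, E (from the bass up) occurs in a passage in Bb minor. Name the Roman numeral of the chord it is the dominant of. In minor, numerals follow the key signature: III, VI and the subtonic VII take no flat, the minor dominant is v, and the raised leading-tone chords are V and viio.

V

The chord is a dominant seventh chord on C.
A dominant resolves down a perfect fifth: C → F. In Bb minor, F is scale degree 5, i.e. V.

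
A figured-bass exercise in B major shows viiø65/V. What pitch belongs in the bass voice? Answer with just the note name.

The applied chord viiø65/V is rooted on E#: E#-G#-B-D#.
The figure 65 means first inversion — the third is in the bass.

G#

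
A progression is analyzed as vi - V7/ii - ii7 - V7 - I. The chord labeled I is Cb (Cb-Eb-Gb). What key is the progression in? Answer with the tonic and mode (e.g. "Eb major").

Cb major

I is given as Cb-Eb-Gb — a major triad with root Cb.
If Cb is scale degree 1 and the mode makes that degree carry a major triad, the tonic is Cb and the mode is major.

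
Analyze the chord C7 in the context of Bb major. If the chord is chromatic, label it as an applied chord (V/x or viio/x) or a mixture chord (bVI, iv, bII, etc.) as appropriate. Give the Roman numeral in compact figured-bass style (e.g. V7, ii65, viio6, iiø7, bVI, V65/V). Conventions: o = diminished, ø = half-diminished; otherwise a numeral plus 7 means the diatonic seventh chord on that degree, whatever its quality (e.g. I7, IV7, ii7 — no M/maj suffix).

V7/V

Stacked in thirds the chord is C-E-G-Bb: a dominant seventh chord on C.
C is not a diatonic chord root with this quality in Bb major, but it lies a perfect fifth above F (V), so the chord functions as an applied dominant of V.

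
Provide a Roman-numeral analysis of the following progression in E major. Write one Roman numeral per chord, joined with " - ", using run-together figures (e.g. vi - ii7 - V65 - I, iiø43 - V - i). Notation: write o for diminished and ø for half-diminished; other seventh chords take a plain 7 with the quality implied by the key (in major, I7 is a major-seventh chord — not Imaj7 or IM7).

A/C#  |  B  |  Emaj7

A/C#: major triad on A = scale degree 4 → IV6.
B has root B, degree 5 in E major, so V.
Emaj7 has root E, degree 1 in E major, so I7.

IV6 - V - I7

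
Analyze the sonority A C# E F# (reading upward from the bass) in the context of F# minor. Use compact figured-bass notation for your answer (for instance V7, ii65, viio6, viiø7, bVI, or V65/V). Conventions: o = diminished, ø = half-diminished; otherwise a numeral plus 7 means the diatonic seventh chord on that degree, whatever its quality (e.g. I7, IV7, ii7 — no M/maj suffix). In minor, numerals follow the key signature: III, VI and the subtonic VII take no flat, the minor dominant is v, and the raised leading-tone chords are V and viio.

i65

Stacked in thirds the chord is F#-A-C#-E: a minor seventh chord on F#.
F# is scale degree 1 in F# minor, and a minor seventh chord on that degree is written i7.
With A in the bass the chord is in first inversion, so the figured bass is 65.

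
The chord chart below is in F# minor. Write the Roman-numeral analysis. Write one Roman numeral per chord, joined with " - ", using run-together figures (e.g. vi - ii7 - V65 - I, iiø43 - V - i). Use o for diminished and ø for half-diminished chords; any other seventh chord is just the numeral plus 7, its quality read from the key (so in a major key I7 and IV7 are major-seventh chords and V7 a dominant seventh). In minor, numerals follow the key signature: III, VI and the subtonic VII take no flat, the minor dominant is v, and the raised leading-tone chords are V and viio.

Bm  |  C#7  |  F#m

iv - V7 - i

Bm: minor triad on B = scale degree 4 → iv.
C#7: dominant seventh chord on C# = scale degree 5 → V7.
F#m has root F#, degree 1 in F# minor, so i.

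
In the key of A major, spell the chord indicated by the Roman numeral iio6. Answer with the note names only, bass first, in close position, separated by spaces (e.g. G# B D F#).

Scale degree 2 in A major is B; here the chord built on it is altered to a diminished triad. iio6 is the diminished supertonic triad, borrowed from the parallel minor.
So the chord is B-D-F, a diminished triad.
With the 6 figure the chord is in first inversion; from the bass D upward in close position it reads D-F-B.

D F B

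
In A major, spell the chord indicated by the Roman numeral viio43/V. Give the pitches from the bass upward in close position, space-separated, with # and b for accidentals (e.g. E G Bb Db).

A C D# F#

The slash marks an applied leading-tone chord: viio of V. In A major, V is E, so the leading tone to it is D#, a half step below.
Building a fully diminished seventh chord on D# gives D#-F#-A-C.
The figured bass 43 indicates second inversion, placing the fifth (A) in the bass: A-C-D#-F#.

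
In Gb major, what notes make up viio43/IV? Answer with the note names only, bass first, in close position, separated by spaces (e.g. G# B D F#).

Fb Abb Bb Db

The slash marks an applied leading-tone chord: viio of IV. In Gb major, IV is Cb, so the leading tone to it is Bb, a half step below.
Building a fully diminished seventh chord on Bb gives Bb-Db-Fb-Abb.
With the 43 figure the chord is in second inversion; from the bass Fb upward in close position it reads Fb-Abb-Bb-Db.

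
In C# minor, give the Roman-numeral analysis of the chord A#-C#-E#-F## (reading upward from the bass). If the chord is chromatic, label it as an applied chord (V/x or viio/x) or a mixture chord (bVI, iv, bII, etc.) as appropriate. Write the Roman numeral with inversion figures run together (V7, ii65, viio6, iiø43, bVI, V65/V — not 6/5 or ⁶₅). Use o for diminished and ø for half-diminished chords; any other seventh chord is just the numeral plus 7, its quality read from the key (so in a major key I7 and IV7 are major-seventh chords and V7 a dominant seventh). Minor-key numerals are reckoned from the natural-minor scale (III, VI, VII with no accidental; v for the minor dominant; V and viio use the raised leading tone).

Stacked in thirds the chord is F##-A#-C#-E#: a half-diminished seventh chord on F##.
F## sits a half step below G# (V in C# minor); a diminished chord there is the applied leading-tone chord of V.
With A# in the bass the chord is in first inversion, so the figured bass is 65.

viiø65/V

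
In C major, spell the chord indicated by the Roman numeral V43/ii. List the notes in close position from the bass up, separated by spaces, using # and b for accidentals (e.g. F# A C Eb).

V43/ii is a secondary dominant — the dominant seventh of ii. ii in C major is D, so the applied chord's root is A, a perfect fifth above.
Building a dominant seventh chord on A gives A-C#-E-G.
With the 43 figure the chord is in second inversion; from the bass E upward in close position it reads E-G-A-C#.

E G A C#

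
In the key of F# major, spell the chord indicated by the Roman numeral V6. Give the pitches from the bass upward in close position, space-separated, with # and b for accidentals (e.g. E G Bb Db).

In F# major, the fifth degree is C#, and the diatonic chord built there is a major triad.
That chord is spelled C#-E#-G#.
With the 6 figure the chord is in first inversion; from the bass E# upward in close position it reads E#-G#-C#.

E# G# C#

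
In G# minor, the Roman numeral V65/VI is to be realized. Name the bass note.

D#

The applied chord V65/VI is rooted on B: B-D#-F#-A.
The figure 65 means first inversion — the third is in the bass.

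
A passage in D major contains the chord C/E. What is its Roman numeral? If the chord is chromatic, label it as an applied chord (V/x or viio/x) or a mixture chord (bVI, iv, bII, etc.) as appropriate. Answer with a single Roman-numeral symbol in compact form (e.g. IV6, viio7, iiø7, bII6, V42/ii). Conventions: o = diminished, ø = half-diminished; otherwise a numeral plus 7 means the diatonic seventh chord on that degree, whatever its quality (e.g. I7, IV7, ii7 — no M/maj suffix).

bVII6

Stacked in thirds the chord is C-E-G: a major triad on C.
C is the lowered seventh degree of D major (diatonic 7 would be C#). This is a major triad on the lowered seventh degree (the subtonic), borrowed from the parallel minor.
With E in the bass the chord is in first inversion, so the figured bass is 6.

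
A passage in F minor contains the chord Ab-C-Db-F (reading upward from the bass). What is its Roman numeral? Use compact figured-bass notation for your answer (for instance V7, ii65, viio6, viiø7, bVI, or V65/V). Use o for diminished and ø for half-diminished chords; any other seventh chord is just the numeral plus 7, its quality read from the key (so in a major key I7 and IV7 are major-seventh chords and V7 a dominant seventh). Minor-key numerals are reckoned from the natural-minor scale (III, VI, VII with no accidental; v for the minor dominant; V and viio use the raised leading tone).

VI43

The pitches Db-F-Ab-C form a major seventh chord rooted on Db.
In F minor, Db is the submediant; the diatonic major seventh chord there is VI7.
With Ab in the bass the chord is in second inversion, so the figured bass is 43.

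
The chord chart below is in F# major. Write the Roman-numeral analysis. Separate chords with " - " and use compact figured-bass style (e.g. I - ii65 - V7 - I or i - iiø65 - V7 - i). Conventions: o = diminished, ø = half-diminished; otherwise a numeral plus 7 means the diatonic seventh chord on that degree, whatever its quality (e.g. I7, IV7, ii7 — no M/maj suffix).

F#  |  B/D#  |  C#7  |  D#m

F#: root F# is the tonic; major triad there is I.
B/D# has root B, degree 4 in F# major, so IV6.
C#7: dominant seventh chord on C# = scale degree 5 → V7.
D#m has root D#, degree 6 in F# major, so vi.

I - IV6 - V7 - vi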